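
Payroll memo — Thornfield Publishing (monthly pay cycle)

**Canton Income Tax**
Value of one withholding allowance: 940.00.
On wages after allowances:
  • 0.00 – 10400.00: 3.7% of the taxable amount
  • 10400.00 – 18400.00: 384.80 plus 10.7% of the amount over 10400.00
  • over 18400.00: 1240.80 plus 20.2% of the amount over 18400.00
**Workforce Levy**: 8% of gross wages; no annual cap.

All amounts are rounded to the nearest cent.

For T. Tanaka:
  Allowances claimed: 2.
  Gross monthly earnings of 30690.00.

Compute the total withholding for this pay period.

5798.82

Canton Income Tax: taxable = 30690.00 − 2×940.00 = 28810.00
  1240.80 + 20.2% × (28810.00 − 18400.00) = 1240.80 + 20.2% × 10410.00 = 3343.62
Workforce Levy: 8% × 30690.00 = 2455.20
Total: 3343.62 + 2455.20 = 5798.82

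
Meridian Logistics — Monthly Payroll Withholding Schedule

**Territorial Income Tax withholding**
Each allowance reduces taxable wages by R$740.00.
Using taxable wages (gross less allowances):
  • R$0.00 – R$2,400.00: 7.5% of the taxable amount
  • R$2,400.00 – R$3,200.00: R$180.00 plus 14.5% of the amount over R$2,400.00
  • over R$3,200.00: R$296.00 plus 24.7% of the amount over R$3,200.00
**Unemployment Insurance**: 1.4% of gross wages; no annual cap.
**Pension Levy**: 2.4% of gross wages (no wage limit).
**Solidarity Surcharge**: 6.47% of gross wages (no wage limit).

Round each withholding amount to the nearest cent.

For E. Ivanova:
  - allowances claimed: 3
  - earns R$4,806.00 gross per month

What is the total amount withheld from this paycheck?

Territorial Income Tax: taxable = R$4,806.00 − 3×R$740.00 = R$2,586.00
  R$180.00 + 14.5% × (R$2,586.00 − R$2,400.00) = R$180.00 + 14.5% × R$186.00 = R$206.97
Unemployment Insurance: 1.4% × R$4,806.00 = R$67.28
Pension Levy: 2.4% × R$4,806.00 = R$115.34
Solidarity Surcharge: 6.47% × R$4,806.00 = R$310.95
Total: R$206.97 + R$67.28 + R$115.34 + R$310.95 = R$700.54

R$700.54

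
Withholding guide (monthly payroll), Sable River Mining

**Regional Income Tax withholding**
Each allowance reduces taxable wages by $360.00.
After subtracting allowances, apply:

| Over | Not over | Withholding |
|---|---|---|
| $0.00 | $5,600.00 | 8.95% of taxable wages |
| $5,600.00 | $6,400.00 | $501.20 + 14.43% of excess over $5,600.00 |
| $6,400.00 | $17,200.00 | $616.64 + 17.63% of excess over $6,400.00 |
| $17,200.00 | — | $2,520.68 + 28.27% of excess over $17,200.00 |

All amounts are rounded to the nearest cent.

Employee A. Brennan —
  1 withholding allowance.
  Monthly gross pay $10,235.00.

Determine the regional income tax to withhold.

$1,229.28

Regional Income Tax: taxable = $10,235.00 − 1×$360.00 = $9,875.00
  $616.64 + 17.63% × ($9,875.00 − $6,400.00) = $616.64 + 17.63% × $3,475.00 = $1,229.28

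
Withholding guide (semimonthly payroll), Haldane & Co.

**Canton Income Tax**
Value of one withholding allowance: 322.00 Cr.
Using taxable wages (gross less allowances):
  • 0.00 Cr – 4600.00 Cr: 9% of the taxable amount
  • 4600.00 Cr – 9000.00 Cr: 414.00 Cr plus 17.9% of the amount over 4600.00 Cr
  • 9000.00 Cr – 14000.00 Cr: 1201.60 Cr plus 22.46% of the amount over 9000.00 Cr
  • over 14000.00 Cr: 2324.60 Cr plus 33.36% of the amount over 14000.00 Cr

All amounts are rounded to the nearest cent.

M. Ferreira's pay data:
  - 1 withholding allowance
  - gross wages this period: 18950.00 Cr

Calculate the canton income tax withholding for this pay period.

3868.50 Cr

Canton Income Tax: taxable = 18950.00 Cr − 1×322.00 Cr = 18628.00 Cr
  2324.60 Cr + 33.36% × (18628.00 Cr − 14000.00 Cr) = 2324.60 Cr + 33.36% × 4628.00 Cr = 3868.50 Cr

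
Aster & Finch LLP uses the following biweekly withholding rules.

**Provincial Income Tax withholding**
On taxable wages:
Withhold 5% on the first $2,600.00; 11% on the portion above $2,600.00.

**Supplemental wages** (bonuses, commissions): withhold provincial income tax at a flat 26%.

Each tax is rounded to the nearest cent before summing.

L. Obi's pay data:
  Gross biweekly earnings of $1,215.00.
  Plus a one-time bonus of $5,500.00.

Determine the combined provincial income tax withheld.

Provincial Income Tax: taxable = $1,215.00
  5% × $1,215.00 = $60.75
Supplemental (26% flat on bonus): 26% × $5,500.00 = $1,430.00
Total provincial income tax: $60.75 + $1,430.00 = $1,490.75

$1,490.75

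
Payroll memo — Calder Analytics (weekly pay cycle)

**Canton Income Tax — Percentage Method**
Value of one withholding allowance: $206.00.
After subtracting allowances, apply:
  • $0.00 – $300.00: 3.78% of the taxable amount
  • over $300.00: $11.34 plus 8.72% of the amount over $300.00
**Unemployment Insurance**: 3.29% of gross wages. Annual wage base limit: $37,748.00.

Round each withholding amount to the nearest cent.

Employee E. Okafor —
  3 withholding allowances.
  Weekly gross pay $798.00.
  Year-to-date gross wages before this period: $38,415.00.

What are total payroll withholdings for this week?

$6.80

Canton Income Tax: taxable = $798.00 − 3×$206.00 = $180.00
  3.78% × $180.00 = $6.80
Unemployment Insurance: YTD $38,415.00 ≥ cap $37,748.00 → $0.00
Total: $6.80 + $0.00 = $6.80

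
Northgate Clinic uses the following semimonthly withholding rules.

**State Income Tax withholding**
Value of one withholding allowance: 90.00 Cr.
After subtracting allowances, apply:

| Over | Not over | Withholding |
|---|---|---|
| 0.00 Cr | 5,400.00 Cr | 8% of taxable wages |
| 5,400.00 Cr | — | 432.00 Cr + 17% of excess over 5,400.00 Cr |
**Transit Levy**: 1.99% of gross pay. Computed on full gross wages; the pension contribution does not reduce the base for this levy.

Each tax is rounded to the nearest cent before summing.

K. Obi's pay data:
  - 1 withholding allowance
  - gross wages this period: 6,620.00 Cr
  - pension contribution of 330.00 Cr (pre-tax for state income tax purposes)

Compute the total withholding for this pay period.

699.74 Cr

State Income Tax: taxable = 6,620.00 Cr − 330.00 Cr − 1×90.00 Cr = 6,200.00 Cr
  432.00 Cr + 17% × (6,200.00 Cr − 5,400.00 Cr) = 432.00 Cr + 17% × 800.00 Cr = 568.00 Cr
Transit Levy: 1.99% × 6,620.00 Cr = 131.74 Cr
Total: 568.00 Cr + 131.74 Cr = 699.74 Cr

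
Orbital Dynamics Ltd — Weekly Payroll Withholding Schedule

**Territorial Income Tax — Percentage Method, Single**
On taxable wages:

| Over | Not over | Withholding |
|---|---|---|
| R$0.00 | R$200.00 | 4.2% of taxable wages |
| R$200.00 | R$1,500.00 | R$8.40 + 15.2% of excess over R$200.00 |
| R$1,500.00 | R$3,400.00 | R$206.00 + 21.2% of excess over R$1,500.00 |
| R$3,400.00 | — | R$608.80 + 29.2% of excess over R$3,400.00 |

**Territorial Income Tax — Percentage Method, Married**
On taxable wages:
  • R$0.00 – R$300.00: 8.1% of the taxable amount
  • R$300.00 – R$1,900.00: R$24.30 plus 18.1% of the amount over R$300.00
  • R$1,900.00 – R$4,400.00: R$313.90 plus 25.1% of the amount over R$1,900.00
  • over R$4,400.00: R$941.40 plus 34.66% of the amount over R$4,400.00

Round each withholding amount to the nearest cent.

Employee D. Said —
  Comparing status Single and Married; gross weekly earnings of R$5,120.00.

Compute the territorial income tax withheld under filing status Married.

R$1,190.95

Territorial Income Tax (Married): taxable = R$5,120.00
  R$941.40 + 34.66% × (R$5,120.00 − R$4,400.00) = R$941.40 + 34.66% × R$720.00 = R$1,190.95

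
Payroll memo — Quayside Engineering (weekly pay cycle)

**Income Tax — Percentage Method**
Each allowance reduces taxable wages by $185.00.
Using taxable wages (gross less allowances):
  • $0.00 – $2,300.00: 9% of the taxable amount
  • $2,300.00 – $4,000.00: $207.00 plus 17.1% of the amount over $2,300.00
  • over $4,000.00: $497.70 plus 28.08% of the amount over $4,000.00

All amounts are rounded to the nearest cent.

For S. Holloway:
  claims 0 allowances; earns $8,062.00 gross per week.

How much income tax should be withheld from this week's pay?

Income Tax: taxable = $8,062.00
  $497.70 + 28.08% × ($8,062.00 − $4,000.00) = $497.70 + 28.08% × $4,062.00 = $1,638.31

$1,638.31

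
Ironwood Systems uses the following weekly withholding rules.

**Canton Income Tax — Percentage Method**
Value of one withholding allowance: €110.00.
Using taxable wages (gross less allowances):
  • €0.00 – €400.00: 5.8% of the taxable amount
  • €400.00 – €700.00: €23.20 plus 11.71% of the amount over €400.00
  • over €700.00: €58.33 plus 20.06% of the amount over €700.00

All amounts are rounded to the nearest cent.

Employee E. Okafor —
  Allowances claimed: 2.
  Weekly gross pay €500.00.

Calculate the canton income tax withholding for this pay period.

€16.24

Canton Income Tax: taxable = €500.00 − 2×€110.00 = €280.00
  5.8% × €280.00 = €16.24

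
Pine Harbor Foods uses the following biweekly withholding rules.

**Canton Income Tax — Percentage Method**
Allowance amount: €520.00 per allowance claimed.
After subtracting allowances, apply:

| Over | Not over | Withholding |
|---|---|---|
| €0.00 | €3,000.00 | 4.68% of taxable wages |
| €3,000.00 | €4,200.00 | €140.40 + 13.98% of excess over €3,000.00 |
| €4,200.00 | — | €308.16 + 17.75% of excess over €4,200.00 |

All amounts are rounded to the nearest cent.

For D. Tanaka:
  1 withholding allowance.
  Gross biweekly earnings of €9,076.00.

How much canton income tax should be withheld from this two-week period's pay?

€1,081.35

Canton Income Tax: taxable = €9,076.00 − 1×€520.00 = €8,556.00
  €308.16 + 17.75% × (€8,556.00 − €4,200.00) = €308.16 + 17.75% × €4,356.00 = €1,081.35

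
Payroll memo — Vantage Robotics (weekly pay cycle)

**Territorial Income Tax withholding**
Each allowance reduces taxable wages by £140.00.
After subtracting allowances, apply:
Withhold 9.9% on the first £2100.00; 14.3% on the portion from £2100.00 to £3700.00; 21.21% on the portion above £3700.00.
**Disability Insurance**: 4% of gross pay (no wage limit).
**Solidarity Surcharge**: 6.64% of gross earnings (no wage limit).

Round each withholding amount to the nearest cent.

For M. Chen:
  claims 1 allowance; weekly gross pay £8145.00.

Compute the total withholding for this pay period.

Territorial Income Tax: taxable = £8145.00 − 1×£140.00 = £8005.00
  £436.70 + 21.21% × (£8005.00 − £3700.00) = £436.70 + 21.21% × £4305.00 = £1349.79
Disability Insurance: 4% × £8145.00 = £325.80
Solidarity Surcharge: 6.64% × £8145.00 = £540.83
Total: £1349.79 + £325.80 + £540.83 = £2216.42

£2216.42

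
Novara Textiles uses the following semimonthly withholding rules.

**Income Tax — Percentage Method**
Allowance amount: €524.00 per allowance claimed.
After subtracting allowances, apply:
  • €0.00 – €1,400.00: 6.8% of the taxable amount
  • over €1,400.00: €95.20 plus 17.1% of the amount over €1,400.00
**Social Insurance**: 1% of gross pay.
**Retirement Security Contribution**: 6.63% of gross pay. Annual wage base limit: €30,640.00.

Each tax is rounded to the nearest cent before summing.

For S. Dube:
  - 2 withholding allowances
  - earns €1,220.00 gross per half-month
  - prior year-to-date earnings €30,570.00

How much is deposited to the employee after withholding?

Income Tax: taxable = €1,220.00 − 2×€524.00 = €172.00
  6.8% × €172.00 = €11.70
Social Insurance: 1% × €1,220.00 = €12.20
Retirement Security Contribution: cap €30,640.00 − YTD €30,570.00 = €70.00 subject; 6.63% × €70.00 = €4.64
Total withheld: €11.70 + €12.20 + €4.64 = €28.54
Net pay: €1,220.00 − €28.54 = €1,191.46

€1,191.46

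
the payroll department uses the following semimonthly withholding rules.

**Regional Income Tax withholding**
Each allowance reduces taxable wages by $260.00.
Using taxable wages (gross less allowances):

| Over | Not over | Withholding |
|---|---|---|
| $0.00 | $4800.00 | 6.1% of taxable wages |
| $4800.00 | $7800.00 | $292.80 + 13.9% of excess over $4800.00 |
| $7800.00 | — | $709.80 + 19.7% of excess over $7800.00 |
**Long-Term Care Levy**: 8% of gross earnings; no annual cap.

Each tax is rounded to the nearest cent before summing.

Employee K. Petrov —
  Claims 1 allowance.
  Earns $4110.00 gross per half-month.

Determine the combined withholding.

$563.65

Regional Income Tax: taxable = $4110.00 − 1×$260.00 = $3850.00
  6.1% × $3850.00 = $234.85
Long-Term Care Levy: 8% × $4110.00 = $328.80
Total: $234.85 + $328.80 = $563.65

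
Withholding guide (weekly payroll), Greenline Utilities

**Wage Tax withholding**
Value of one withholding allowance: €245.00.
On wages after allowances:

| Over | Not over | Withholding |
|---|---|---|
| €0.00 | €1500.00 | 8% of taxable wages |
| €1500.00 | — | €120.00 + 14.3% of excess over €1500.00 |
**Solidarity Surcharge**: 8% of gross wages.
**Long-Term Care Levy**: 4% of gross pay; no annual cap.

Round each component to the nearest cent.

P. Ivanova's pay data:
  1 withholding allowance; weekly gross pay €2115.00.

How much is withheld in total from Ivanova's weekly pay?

Wage Tax: taxable = €2115.00 − 1×€245.00 = €1870.00
  €120.00 + 14.3% × (€1870.00 − €1500.00) = €120.00 + 14.3% × €370.00 = €172.91
Solidarity Surcharge: 8% × €2115.00 = €169.20
Long-Term Care Levy: 4% × €2115.00 = €84.60
Total: €172.91 + €169.20 + €84.60 = €426.71

€426.71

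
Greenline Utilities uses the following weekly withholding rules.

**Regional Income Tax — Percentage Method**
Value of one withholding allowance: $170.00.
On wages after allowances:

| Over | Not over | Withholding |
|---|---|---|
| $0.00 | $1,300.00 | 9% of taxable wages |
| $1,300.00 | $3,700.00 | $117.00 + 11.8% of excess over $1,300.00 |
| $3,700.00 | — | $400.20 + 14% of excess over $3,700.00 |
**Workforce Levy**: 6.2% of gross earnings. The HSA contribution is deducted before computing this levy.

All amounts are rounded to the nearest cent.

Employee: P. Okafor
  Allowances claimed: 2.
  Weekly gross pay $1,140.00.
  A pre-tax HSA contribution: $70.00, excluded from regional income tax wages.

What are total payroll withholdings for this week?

$132.04

Regional Income Tax: taxable = $1,140.00 − $70.00 − 2×$170.00 = $730.00
  9% × $730.00 = $65.70
Workforce Levy: 6.2% × $1,070.00 = $66.34
Total: $65.70 + $66.34 = $132.04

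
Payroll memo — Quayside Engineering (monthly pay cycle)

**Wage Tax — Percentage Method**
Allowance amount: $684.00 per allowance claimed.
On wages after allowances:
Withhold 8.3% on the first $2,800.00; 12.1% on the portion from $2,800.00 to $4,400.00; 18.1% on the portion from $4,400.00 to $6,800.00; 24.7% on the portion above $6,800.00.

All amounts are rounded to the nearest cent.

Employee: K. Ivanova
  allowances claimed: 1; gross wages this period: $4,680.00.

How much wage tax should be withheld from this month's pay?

$377.12

Wage Tax: taxable = $4,680.00 − 1×$684.00 = $3,996.00
  $232.40 + 12.1% × ($3,996.00 − $2,800.00) = $232.40 + 12.1% × $1,196.00 = $377.12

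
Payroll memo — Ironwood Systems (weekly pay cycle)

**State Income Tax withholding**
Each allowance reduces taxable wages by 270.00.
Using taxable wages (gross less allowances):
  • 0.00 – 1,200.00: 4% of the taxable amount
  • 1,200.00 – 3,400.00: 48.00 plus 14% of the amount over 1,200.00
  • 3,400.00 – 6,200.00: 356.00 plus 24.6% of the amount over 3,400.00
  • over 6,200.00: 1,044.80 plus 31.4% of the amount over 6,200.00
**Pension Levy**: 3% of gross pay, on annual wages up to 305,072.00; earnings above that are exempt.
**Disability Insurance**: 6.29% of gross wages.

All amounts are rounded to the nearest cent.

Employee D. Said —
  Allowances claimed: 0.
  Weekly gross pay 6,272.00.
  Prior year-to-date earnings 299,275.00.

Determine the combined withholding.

1,635.83

State Income Tax: taxable = 6,272.00
  1,044.80 + 31.4% × (6,272.00 − 6,200.00) = 1,044.80 + 31.4% × 72.00 = 1,067.41
Pension Levy: cap 305,072.00 − YTD 299,275.00 = 5,797.00 subject; 3% × 5,797.00 = 173.91
Disability Insurance: 6.29% × 6,272.00 = 394.51
Total: 1,067.41 + 173.91 + 394.51 = 1,635.83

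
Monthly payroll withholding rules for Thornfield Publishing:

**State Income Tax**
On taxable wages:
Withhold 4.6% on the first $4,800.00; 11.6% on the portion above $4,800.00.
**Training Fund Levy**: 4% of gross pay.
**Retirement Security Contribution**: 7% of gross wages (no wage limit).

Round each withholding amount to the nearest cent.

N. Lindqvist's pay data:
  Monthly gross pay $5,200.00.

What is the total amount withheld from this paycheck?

State Income Tax: taxable = $5,200.00
  $220.80 + 11.6% × ($5,200.00 − $4,800.00) = $220.80 + 11.6% × $400.00 = $267.20
Training Fund Levy: 4% × $5,200.00 = $208.00
Retirement Security Contribution: 7% × $5,200.00 = $364.00
Total: $267.20 + $208.00 + $364.00 = $839.20

$839.20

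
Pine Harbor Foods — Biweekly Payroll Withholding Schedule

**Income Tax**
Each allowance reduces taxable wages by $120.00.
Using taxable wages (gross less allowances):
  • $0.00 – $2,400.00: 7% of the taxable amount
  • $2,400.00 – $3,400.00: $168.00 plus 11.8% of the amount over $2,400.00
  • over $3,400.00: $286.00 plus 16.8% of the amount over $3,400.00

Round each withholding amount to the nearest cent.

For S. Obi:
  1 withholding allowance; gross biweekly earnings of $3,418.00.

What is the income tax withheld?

$273.96

Income Tax: taxable = $3,418.00 − 1×$120.00 = $3,298.00
  $168.00 + 11.8% × ($3,298.00 − $2,400.00) = $168.00 + 11.8% × $898.00 = $273.96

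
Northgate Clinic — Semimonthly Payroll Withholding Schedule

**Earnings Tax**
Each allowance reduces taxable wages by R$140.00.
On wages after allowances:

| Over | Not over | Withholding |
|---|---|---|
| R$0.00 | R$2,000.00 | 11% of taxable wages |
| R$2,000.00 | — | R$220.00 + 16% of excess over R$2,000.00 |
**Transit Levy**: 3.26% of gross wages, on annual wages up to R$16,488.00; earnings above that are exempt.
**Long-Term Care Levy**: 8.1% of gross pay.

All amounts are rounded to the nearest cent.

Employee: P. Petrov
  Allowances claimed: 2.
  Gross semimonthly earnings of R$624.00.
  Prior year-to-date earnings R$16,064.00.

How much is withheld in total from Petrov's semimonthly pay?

R$102.20

Earnings Tax: taxable = R$624.00 − 2×R$140.00 = R$344.00
  11% × R$344.00 = R$37.84
Transit Levy: cap R$16,488.00 − YTD R$16,064.00 = R$424.00 subject; 3.26% × R$424.00 = R$13.82
Long-Term Care Levy: 8.1% × R$624.00 = R$50.54
Total: R$37.84 + R$13.82 + R$50.54 = R$102.20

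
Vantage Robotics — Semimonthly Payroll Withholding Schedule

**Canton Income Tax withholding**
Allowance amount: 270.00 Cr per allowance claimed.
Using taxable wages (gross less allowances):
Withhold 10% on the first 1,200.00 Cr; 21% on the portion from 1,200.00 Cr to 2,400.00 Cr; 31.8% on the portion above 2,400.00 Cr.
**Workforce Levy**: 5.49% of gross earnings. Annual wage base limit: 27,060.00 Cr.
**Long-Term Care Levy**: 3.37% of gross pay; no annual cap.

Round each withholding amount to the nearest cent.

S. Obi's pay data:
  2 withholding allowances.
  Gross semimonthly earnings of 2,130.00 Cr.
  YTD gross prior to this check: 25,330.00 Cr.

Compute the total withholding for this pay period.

Canton Income Tax: taxable = 2,130.00 Cr − 2×270.00 Cr = 1,590.00 Cr
  120.00 Cr + 21% × (1,590.00 Cr − 1,200.00 Cr) = 120.00 Cr + 21% × 390.00 Cr = 201.90 Cr
Workforce Levy: cap 27,060.00 Cr − YTD 25,330.00 Cr = 1,730.00 Cr subject; 5.49% × 1,730.00 Cr = 94.98 Cr
Long-Term Care Levy: 3.37% × 2,130.00 Cr = 71.78 Cr
Total: 201.90 Cr + 94.98 Cr + 71.78 Cr = 368.66 Cr

368.66 Cr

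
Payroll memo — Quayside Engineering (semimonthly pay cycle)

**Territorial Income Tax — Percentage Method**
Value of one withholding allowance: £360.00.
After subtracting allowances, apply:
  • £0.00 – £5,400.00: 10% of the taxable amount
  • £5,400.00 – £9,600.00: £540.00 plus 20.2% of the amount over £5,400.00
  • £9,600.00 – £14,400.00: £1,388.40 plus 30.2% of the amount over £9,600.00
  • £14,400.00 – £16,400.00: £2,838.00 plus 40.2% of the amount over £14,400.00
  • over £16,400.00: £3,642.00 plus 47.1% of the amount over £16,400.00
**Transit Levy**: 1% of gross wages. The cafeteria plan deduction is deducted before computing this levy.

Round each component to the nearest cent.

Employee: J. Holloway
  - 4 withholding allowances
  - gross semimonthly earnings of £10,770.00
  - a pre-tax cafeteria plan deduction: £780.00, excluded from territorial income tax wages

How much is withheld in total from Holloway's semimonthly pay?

£1,276.20

Territorial Income Tax: taxable = £10,770.00 − £780.00 − 4×£360.00 = £8,550.00
  £540.00 + 20.2% × (£8,550.00 − £5,400.00) = £540.00 + 20.2% × £3,150.00 = £1,176.30
Transit Levy: 1% × £9,990.00 = £99.90
Total: £1,176.30 + £99.90 = £1,276.20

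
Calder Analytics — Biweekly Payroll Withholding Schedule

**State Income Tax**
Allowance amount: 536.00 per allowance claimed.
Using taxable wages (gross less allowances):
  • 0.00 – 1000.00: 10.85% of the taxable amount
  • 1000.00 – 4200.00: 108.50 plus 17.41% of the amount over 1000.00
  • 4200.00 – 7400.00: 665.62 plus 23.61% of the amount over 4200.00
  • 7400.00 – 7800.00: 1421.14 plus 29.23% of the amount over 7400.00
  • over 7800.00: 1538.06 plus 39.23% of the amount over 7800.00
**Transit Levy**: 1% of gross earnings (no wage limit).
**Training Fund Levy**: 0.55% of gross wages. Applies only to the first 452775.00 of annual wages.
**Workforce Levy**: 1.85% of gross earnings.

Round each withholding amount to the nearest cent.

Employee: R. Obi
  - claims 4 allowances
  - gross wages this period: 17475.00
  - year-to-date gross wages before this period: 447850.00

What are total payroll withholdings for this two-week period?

5017.60

State Income Tax: taxable = 17475.00 − 4×536.00 = 15331.00
  1538.06 + 39.23% × (15331.00 − 7800.00) = 1538.06 + 39.23% × 7531.00 = 4492.47
Transit Levy: 1% × 17475.00 = 174.75
Training Fund Levy: cap 452775.00 − YTD 447850.00 = 4925.00 subject; 0.55% × 4925.00 = 27.09
Workforce Levy: 1.85% × 17475.00 = 323.29
Total: 4492.47 + 174.75 + 27.09 + 323.29 = 5017.60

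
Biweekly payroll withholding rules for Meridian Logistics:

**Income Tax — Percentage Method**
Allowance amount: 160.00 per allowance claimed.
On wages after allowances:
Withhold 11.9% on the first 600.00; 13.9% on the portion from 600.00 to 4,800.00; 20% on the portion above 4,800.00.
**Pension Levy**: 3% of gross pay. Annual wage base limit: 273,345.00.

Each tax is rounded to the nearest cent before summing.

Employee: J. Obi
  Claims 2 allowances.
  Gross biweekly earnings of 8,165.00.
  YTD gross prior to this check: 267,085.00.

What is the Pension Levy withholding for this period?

187.80

Pension Levy: cap 273,345.00 − YTD 267,085.00 = 6,260.00 subject; 3% × 6,260.00 = 187.80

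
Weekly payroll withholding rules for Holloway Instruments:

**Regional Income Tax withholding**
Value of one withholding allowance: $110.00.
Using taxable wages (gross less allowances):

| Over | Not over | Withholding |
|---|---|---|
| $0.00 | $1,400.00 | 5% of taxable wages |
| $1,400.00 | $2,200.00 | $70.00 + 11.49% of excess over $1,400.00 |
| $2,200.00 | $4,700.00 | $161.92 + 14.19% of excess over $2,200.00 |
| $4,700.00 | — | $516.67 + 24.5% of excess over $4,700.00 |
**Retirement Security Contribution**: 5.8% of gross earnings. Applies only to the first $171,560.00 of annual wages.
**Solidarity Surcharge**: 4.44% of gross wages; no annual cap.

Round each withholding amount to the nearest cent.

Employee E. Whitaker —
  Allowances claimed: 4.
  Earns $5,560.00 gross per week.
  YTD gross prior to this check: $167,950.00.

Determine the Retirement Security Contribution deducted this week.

$209.38

Retirement Security Contribution: cap $171,560.00 − YTD $167,950.00 = $3,610.00 subject; 5.8% × $3,610.00 = $209.38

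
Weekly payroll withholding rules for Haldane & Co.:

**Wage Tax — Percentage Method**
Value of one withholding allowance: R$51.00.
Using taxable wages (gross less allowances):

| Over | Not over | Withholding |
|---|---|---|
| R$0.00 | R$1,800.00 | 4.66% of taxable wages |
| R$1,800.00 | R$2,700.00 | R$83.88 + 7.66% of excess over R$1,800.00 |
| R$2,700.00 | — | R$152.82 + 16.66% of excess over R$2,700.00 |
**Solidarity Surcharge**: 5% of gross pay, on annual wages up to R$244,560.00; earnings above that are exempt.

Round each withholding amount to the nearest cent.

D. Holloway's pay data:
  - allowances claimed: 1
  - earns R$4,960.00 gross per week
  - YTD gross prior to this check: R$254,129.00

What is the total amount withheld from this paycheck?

R$520.84

Wage Tax: taxable = R$4,960.00 − 1×R$51.00 = R$4,909.00
  R$152.82 + 16.66% × (R$4,909.00 − R$2,700.00) = R$152.82 + 16.66% × R$2,209.00 = R$520.84
Solidarity Surcharge: YTD R$254,129.00 ≥ cap R$244,560.00 → R$0.00
Total: R$520.84 + R$0.00 = R$520.84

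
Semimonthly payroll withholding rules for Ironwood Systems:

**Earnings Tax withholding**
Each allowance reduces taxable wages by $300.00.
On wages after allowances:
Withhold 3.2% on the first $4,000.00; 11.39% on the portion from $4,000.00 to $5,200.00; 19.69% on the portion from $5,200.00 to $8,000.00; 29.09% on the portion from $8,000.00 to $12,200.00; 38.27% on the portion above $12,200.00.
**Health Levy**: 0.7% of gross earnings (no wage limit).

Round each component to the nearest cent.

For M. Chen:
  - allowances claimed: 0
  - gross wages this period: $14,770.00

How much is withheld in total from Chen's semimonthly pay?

$3,124.71

Earnings Tax: taxable = $14,770.00
  $2,037.78 + 38.27% × ($14,770.00 − $12,200.00) = $2,037.78 + 38.27% × $2,570.00 = $3,021.32
Health Levy: 0.7% × $14,770.00 = $103.39
Total: $3,021.32 + $103.39 = $3,124.71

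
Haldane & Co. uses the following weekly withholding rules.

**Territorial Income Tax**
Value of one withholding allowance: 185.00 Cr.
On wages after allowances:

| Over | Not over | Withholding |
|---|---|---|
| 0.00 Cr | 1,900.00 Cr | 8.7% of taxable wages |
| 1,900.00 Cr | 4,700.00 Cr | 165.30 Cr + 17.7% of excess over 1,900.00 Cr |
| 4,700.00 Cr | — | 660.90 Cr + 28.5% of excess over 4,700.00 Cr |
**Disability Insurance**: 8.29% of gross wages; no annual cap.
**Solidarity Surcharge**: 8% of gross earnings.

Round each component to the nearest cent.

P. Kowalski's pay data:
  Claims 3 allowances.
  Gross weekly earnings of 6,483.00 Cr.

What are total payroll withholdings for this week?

Territorial Income Tax: taxable = 6,483.00 Cr − 3×185.00 Cr = 5,928.00 Cr
  660.90 Cr + 28.5% × (5,928.00 Cr − 4,700.00 Cr) = 660.90 Cr + 28.5% × 1,228.00 Cr = 1,010.88 Cr
Disability Insurance: 8.29% × 6,483.00 Cr = 537.44 Cr
Solidarity Surcharge: 8% × 6,483.00 Cr = 518.64 Cr
Total: 1,010.88 Cr + 537.44 Cr + 518.64 Cr = 2,066.96 Cr

2,066.96 Cr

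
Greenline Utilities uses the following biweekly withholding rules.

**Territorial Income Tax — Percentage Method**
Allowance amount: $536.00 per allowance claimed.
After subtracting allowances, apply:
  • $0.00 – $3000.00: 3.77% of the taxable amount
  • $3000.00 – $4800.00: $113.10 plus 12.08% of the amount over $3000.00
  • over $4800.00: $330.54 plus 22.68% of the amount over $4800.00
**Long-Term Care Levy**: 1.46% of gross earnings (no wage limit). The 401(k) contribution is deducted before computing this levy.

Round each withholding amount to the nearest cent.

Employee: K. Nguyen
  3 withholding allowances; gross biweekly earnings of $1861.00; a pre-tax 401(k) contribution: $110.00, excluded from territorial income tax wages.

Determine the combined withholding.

Territorial Income Tax: taxable = $1861.00 − $110.00 − 3×$536.00 = $143.00
  3.77% × $143.00 = $5.39
Long-Term Care Levy: 1.46% × $1751.00 = $25.56
Total: $5.39 + $25.56 = $30.95

$30.95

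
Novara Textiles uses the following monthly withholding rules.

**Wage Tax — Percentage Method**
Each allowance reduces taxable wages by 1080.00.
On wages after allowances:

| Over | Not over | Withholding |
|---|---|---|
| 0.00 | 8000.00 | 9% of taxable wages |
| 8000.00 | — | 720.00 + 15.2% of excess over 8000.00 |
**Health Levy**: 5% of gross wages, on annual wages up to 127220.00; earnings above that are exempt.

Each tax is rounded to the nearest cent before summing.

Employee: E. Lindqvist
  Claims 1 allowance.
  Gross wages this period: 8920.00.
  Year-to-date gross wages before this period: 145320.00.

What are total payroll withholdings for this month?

Wage Tax: taxable = 8920.00 − 1×1080.00 = 7840.00
  9% × 7840.00 = 705.60
Health Levy: YTD 145320.00 ≥ cap 127220.00 → 0.00
Total: 705.60 + 0.00 = 705.60

705.60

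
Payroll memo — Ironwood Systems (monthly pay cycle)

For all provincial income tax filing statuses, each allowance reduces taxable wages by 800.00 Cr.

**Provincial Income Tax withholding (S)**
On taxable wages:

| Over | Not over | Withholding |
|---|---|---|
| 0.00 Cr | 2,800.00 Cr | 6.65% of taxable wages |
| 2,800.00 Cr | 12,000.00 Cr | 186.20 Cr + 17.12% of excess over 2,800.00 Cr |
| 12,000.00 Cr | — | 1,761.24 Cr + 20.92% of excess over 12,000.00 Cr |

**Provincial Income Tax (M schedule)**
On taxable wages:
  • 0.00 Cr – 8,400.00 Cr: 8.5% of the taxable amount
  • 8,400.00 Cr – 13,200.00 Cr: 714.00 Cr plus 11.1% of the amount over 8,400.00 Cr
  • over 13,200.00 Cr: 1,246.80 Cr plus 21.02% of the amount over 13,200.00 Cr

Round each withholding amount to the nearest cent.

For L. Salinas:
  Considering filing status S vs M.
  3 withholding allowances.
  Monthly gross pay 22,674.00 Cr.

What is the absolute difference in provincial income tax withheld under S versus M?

758.41 Cr

Provincial Income Tax (S): taxable = 22,674.00 Cr − 3×800.00 Cr = 20,274.00 Cr
  1,761.24 Cr + 20.92% × (20,274.00 Cr − 12,000.00 Cr) = 1,761.24 Cr + 20.92% × 8,274.00 Cr = 3,492.16 Cr
Provincial Income Tax (M): taxable = 22,674.00 Cr − 3×800.00 Cr = 20,274.00 Cr
  1,246.80 Cr + 21.02% × (20,274.00 Cr − 13,200.00 Cr) = 1,246.80 Cr + 21.02% × 7,074.00 Cr = 2,733.75 Cr
Difference: |3,492.16 Cr − 2,733.75 Cr| = 758.41 Cr (higher under S)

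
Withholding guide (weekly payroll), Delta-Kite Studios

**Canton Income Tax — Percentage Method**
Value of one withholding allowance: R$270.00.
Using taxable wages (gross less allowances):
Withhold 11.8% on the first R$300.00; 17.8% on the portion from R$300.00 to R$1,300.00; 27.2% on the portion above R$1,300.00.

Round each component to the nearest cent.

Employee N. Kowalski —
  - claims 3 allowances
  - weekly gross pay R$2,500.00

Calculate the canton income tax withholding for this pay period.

Canton Income Tax: taxable = R$2,500.00 − 3×R$270.00 = R$1,690.00
  R$213.40 + 27.2% × (R$1,690.00 − R$1,300.00) = R$213.40 + 27.2% × R$390.00 = R$319.48

R$319.48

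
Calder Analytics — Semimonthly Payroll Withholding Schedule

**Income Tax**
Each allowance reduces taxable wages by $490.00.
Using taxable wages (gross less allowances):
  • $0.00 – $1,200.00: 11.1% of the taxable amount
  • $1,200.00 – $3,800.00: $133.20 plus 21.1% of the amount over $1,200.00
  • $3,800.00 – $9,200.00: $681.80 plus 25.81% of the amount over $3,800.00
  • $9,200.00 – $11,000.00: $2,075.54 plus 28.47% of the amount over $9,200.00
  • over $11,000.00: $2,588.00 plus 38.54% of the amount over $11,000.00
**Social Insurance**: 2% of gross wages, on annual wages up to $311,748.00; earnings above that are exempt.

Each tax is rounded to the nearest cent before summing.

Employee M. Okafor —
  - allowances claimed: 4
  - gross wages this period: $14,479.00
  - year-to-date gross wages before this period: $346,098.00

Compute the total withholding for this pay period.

$3,173.42

Income Tax: taxable = $14,479.00 − 4×$490.00 = $12,519.00
  $2,588.00 + 38.54% × ($12,519.00 − $11,000.00) = $2,588.00 + 38.54% × $1,519.00 = $3,173.42
Social Insurance: YTD $346,098.00 ≥ cap $311,748.00 → $0.00
Total: $3,173.42 + $0.00 = $3,173.42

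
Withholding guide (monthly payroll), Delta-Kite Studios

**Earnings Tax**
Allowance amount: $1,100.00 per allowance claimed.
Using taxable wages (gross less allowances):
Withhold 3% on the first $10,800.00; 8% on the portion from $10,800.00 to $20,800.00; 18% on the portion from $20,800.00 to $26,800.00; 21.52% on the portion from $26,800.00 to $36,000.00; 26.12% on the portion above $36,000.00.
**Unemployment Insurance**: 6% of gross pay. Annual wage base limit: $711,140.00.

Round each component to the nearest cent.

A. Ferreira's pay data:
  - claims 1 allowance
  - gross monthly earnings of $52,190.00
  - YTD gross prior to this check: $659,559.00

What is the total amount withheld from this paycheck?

$11,220.21

Earnings Tax: taxable = $52,190.00 − 1×$1,100.00 = $51,090.00
  $4,183.84 + 26.12% × ($51,090.00 − $36,000.00) = $4,183.84 + 26.12% × $15,090.00 = $8,125.35
Unemployment Insurance: cap $711,140.00 − YTD $659,559.00 = $51,581.00 subject; 6% × $51,581.00 = $3,094.86
Total: $8,125.35 + $3,094.86 = $11,220.21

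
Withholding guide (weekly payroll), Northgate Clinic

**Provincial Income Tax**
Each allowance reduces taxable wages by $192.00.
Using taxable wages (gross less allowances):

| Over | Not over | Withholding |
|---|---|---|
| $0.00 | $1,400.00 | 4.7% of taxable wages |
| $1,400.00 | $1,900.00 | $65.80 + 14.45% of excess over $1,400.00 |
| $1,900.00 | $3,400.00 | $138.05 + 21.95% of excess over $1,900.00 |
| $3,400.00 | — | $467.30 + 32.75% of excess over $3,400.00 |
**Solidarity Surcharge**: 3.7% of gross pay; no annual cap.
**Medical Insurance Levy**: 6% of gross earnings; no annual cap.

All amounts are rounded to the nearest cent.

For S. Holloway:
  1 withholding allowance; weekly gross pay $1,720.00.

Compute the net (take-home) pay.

Provincial Income Tax: taxable = $1,720.00 − 1×$192.00 = $1,528.00
  $65.80 + 14.45% × ($1,528.00 − $1,400.00) = $65.80 + 14.45% × $128.00 = $84.30
Solidarity Surcharge: 3.7% × $1,720.00 = $63.64
Medical Insurance Levy: 6% × $1,720.00 = $103.20
Total withheld: $84.30 + $63.64 + $103.20 = $251.14
Net pay: $1,720.00 − $251.14 = $1,468.86

$1,468.86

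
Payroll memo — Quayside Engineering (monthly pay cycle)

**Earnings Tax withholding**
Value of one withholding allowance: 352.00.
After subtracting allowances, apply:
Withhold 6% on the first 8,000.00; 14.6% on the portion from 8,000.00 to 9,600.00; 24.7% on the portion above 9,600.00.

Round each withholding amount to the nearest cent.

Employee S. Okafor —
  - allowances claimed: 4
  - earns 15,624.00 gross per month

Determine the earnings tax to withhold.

1,853.75

Earnings Tax: taxable = 15,624.00 − 4×352.00 = 14,216.00
  713.60 + 24.7% × (14,216.00 − 9,600.00) = 713.60 + 24.7% × 4,616.00 = 1,853.75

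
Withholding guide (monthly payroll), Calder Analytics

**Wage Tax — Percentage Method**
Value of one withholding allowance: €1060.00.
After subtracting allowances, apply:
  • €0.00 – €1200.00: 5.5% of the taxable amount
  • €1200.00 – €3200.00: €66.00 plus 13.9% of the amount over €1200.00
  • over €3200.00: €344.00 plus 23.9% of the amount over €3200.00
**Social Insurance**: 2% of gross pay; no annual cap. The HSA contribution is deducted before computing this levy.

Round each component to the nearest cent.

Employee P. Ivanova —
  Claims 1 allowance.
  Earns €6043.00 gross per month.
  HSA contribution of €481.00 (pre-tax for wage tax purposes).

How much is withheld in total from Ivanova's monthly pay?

Wage Tax: taxable = €6043.00 − €481.00 − 1×€1060.00 = €4502.00
  €344.00 + 23.9% × (€4502.00 − €3200.00) = €344.00 + 23.9% × €1302.00 = €655.18
Social Insurance: 2% × €5562.00 = €111.24
Total: €655.18 + €111.24 = €766.42

€766.42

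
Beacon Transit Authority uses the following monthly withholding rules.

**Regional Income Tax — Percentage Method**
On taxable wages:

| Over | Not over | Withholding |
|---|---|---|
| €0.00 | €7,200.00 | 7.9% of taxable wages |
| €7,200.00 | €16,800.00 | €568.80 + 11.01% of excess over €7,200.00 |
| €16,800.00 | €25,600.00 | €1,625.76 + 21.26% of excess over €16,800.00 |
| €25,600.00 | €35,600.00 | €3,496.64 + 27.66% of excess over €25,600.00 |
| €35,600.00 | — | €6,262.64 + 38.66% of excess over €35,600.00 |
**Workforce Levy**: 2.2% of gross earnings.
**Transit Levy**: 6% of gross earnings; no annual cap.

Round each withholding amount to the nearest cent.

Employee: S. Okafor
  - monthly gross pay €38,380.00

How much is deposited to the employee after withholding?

Regional Income Tax: taxable = €38,380.00
  €6,262.64 + 38.66% × (€38,380.00 − €35,600.00) = €6,262.64 + 38.66% × €2,780.00 = €7,337.39
Workforce Levy: 2.2% × €38,380.00 = €844.36
Transit Levy: 6% × €38,380.00 = €2,302.80
Total withheld: €7,337.39 + €844.36 + €2,302.80 = €10,484.55
Net pay: €38,380.00 − €10,484.55 = €27,895.45

€27,895.45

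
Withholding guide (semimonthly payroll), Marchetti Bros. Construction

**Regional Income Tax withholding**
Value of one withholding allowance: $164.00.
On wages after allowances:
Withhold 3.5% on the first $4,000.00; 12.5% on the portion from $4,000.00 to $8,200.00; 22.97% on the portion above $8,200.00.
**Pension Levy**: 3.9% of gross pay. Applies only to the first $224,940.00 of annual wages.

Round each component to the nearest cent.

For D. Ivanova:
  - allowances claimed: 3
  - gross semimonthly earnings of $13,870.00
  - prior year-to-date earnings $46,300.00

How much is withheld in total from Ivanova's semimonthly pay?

$2,395.32

Regional Income Tax: taxable = $13,870.00 − 3×$164.00 = $13,378.00
  $665.00 + 22.97% × ($13,378.00 − $8,200.00) = $665.00 + 22.97% × $5,178.00 = $1,854.39
Pension Levy: 3.9% × $13,870.00 = $540.93
Total: $1,854.39 + $540.93 = $2,395.32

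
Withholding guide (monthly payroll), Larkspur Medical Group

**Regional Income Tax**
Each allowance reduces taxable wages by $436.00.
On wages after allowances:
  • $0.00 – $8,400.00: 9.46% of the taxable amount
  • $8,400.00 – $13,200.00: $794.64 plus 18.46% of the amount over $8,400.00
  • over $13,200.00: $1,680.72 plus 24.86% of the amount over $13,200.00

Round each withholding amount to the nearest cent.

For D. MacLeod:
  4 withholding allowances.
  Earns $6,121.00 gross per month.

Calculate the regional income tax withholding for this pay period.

$414.06

Regional Income Tax: taxable = $6,121.00 − 4×$436.00 = $4,377.00
  9.46% × $4,377.00 = $414.06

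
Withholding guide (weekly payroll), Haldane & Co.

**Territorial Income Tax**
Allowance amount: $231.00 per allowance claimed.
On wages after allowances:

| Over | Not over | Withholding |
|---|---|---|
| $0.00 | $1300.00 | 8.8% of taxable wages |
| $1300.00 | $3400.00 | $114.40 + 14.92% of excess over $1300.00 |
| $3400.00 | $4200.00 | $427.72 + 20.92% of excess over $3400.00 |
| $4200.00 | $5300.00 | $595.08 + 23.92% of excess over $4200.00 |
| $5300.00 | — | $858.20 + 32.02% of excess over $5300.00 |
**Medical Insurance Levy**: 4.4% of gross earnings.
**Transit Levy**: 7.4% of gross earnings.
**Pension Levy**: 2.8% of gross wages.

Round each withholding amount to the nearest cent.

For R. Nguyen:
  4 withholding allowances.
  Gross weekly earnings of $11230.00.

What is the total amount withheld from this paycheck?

$4100.70

Territorial Income Tax: taxable = $11230.00 − 4×$231.00 = $10306.00
  $858.20 + 32.02% × ($10306.00 − $5300.00) = $858.20 + 32.02% × $5006.00 = $2461.12
Medical Insurance Levy: 4.4% × $11230.00 = $494.12
Transit Levy: 7.4% × $11230.00 = $831.02
Pension Levy: 2.8% × $11230.00 = $314.44
Total: $2461.12 + $494.12 + $831.02 + $314.44 = $4100.70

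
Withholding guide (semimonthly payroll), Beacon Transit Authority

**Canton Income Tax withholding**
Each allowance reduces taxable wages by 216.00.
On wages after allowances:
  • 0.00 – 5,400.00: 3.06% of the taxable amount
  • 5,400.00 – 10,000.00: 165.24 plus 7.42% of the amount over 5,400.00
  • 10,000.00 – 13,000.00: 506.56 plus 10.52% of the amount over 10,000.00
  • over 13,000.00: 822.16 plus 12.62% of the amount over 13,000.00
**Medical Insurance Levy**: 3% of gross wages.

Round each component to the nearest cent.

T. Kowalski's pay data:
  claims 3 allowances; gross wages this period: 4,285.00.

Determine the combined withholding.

Canton Income Tax: taxable = 4,285.00 − 3×216.00 = 3,637.00
  3.06% × 3,637.00 = 111.29
Medical Insurance Levy: 3% × 4,285.00 = 128.55
Total: 111.29 + 128.55 = 239.84

239.84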